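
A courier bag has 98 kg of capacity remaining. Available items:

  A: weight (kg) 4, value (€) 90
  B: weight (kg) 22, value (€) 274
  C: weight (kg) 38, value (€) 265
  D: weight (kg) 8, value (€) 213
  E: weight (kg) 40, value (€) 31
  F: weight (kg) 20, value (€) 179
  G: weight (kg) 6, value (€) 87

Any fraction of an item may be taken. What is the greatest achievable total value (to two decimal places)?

Order: D (213/8=26.62) > A (90/4=22.50) > G (87/6=14.50) > B (274/22=12.45) > F (179/20=8.95) > C (265/38=6.97) > E (31/40=0.78)
Fill: take D (8 @ 213) → take A (4 @ 90) → take G (6 @ 87) → take B (22 @ 274) → take F (20 @ 179) → take C (38 @ 265); 98/98 used.
Total value = 1108.00

1108.00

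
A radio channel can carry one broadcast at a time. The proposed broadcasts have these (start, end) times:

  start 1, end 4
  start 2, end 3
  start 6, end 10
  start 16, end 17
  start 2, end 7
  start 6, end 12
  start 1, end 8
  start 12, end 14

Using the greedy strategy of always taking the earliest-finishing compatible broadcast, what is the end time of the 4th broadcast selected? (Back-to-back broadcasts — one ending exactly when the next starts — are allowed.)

Sort by end time and greedily take each interval whose start is ≥ the last chosen end.
By end time: (2,3), (1,4), (2,7), (1,8), (6,10), (6,12), (12,14), (16,17).
Pick (2,3); next start ≥ 3 → (6,10); next start ≥ 10 → (12,14); next start ≥ 14 → (16,17).
Selected: (2,3) (6,10) (12,14) (16,17)

17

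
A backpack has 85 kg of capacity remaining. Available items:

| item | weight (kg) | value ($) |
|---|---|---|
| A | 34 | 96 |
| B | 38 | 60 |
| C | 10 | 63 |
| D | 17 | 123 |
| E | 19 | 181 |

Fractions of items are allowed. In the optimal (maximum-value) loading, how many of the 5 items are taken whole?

Greedy by value/weight ratio, highest first.
Ratios (sorted): E 9.53, D 7.24, C 6.30, A 2.82, B 1.58
take E (19 @ 181); take D (17 @ 123); take C (10 @ 63); take A (34 @ 96); take 5/38 of B → 7.89. Capacity used 85/85.
4 item(s) taken whole; one partial (take 5/38 of B).

4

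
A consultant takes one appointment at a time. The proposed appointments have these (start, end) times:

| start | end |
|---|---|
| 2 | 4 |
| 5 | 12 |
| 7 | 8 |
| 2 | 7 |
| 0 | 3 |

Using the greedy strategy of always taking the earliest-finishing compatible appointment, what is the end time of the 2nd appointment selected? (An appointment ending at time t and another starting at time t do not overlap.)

Sorted by end: (0,3)  (2,4)  (2,7)  (7,8)  (5,12)
take (0,3); skip (2,7); take (7,8); skip (5,12).
Selected: (0,3) (7,8)

8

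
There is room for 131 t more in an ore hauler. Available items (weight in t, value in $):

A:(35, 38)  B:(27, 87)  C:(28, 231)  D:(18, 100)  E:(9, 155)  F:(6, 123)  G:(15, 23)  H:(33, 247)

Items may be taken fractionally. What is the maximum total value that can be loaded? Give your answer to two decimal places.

958.33

Sort by value per unit weight and fill in that order.
Order: F (123/6=20.50) > E (155/9=17.22) > C (231/28=8.25) > H (247/33=7.48) > D (100/18=5.56) > B (87/27=3.22) > G (23/15=1.53) > A (38/35=1.09)
Fill: take F (6 @ 123) → take E (9 @ 155) → take C (28 @ 231) → take H (33 @ 247) → take D (18 @ 100) → take B (27 @ 87) → take 10/15 of G → 15.33; 131/131 used.
Total value = 958.33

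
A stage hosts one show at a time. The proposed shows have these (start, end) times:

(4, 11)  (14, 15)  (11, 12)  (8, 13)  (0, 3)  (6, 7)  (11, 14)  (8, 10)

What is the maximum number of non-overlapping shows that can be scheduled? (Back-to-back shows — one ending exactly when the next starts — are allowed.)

5

Sort by end time and greedily take each interval whose start is ≥ the last chosen end.
Sorted by end: (0,3)  (6,7)  (8,10)  (4,11)  (11,12)  (8,13)  (11,14)  (14,15)
take (0,3); take (6,7); take (8,10); skip (4,11); take (11,12); skip (11,14); take (14,15).
Selected 5 shows.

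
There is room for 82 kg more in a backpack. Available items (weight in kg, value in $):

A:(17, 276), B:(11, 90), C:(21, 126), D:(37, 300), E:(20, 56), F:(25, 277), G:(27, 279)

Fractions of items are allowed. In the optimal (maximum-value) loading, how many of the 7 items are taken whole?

4

Sort by value per unit weight and fill in that order.
Order: A (276/17=16.24) > F (277/25=11.08) > G (279/27=10.33) > B (90/11=8.18) > D (300/37=8.11) > C (126/21=6.00) > E (56/20=2.80)
Fill: take A (17 @ 276) → take F (25 @ 277) → take G (27 @ 279) → take B (11 @ 90) → take 2/37 of D → 16.22; 82/82 used.
4 item(s) taken whole; one partial (take 2/37 of D).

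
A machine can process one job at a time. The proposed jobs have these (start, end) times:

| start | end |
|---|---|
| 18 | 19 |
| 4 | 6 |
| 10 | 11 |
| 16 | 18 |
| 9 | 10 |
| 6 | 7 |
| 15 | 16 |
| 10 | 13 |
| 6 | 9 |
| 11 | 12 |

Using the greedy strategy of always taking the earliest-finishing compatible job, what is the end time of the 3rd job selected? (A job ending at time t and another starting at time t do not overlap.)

Greedy by earliest finish: after sorting by end time, pick each interval compatible with the last pick.
By end time: (4,6), (6,7), (6,9), (9,10), (10,11), (11,12), (10,13), (15,16), (16,18), (18,19).
Pick (4,6); next start ≥ 6 → (6,7); next start ≥ 7 → (9,10); next start ≥ 10 → (10,11); next start ≥ 11 → (11,12); next start ≥ 12 → (15,16); next start ≥ 16 → (16,18); next start ≥ 18 → (18,19).
Selected: (4,6) (6,7) (9,10) (10,11) (11,12) (15,16) (16,18) (18,19)

10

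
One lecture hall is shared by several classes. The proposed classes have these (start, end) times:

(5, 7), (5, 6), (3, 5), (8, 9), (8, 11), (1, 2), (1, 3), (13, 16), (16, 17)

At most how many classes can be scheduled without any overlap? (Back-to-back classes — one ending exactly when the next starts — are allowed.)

Order by finish time; keep every interval that doesn't clash with the previous kept one.
By end time: (1,2), (1,3), (3,5), (5,6), (5,7), (8,9), (8,11), (13,16), (16,17).
Pick (1,2); next start ≥ 2 → (3,5); next start ≥ 5 → (5,6); next start ≥ 6 → (8,9); next start ≥ 9 → (13,16); next start ≥ 16 → (16,17).
Selected 6 classes.

6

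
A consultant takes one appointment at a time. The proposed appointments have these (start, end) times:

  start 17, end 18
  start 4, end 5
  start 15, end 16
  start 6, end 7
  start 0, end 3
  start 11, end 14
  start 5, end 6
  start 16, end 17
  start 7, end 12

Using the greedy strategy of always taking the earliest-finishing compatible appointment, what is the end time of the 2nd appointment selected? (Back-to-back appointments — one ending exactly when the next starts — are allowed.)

5

Sorted by end: (0,3)  (4,5)  (5,6)  (6,7)  (7,12)  (11,14)  (15,16)  (16,17)  (17,18)
take (0,3); take (4,5); take (5,6); take (6,7); take (7,12); take (15,16); take (16,17); take (17,18).
Selected: (0,3) (4,5) (5,6) (6,7) (7,12) (15,16) (16,17) (17,18)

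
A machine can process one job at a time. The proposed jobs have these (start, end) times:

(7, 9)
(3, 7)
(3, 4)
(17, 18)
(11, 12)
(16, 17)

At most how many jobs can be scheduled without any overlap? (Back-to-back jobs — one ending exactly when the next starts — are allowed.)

5

Sorted by end: (3,4)  (3,7)  (7,9)  (11,12)  (16,17)  (17,18)
take (3,4); take (7,9); take (11,12); take (16,17); take (17,18).
Selected 5 jobs.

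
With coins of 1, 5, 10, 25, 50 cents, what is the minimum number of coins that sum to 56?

Use the largest denomination that fits, subtract, and repeat.
56 − 1×50→6 − 1×5→1 − 1×1→0
Total coins = 1 + 1 + 1 = 3

3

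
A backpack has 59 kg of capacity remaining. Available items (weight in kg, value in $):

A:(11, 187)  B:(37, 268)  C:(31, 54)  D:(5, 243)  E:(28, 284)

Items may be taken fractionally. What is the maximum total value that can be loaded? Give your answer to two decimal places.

Sort by value per unit weight and fill in that order.
Order: D (243/5=48.60) > A (187/11=17.00) > E (284/28=10.14) > B (268/37=7.24) > C (54/31=1.74)
Fill: take D (5 @ 243) → take A (11 @ 187) → take E (28 @ 284) → take 15/37 of B → 108.65; 59/59 used.
Total value = 822.65

822.65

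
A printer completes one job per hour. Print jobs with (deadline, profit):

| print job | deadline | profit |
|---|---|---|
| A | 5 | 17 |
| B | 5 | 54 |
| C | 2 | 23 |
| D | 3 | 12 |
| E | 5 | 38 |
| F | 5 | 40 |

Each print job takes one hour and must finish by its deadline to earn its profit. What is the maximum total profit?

172

Sort by profit descending; place each in the latest free slot ≤ its deadline.
By profit: B(d5,54), F(d5,40), E(d5,38), C(d2,23), A(d5,17), D(d3,12)
B→slot 5; F→slot 4; E→slot 3; C→slot 2; A→slot 1; D skipped.
Profit = 17 + 23 + 38 + 40 + 54 = 172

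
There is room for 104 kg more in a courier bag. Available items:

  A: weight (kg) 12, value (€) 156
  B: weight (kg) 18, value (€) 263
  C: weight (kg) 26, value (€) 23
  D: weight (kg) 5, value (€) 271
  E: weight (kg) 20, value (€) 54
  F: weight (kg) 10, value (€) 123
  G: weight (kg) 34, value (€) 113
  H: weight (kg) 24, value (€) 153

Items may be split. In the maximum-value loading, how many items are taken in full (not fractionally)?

6

Sort by value per unit weight and fill in that order.
Order: D (271/5=54.20) > B (263/18=14.61) > A (156/12=13.00) > F (123/10=12.30) > H (153/24=6.38) > G (113/34=3.32) > E (54/20=2.70) > C (23/26=0.88)
Fill: take D (5 @ 271) → take B (18 @ 263) → take A (12 @ 156) → take F (10 @ 123) → take H (24 @ 153) → take G (34 @ 113) → take 1/20 of E → 2.70; 104/104 used.
6 item(s) taken whole; one partial (take 1/20 of E).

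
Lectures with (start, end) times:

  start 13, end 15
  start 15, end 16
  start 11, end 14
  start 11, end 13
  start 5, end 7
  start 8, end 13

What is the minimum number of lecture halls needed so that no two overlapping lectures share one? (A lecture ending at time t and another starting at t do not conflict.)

The answer is the maximum number of intervals overlapping at any instant.
Events (time:±→running): 5:+→1 7:-→0 8:+→1 11:+→2 11:+→3 … peak 3.

3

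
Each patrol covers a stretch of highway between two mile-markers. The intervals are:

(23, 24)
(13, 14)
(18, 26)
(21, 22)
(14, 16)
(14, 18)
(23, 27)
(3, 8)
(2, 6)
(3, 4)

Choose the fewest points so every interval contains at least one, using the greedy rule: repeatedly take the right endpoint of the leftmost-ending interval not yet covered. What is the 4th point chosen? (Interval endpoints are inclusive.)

Sort by right endpoint; whenever an interval is uncovered, place a point at its right end.
By right end: [3,4]  [2,6]  [3,8]  [13,14]  [14,16]  [14,18]  [21,22]  [23,24]  [18,26]  [23,27]
[3,4] uncovered → point at 4; [13,14] uncovered → point at 14; [21,22] uncovered → point at 22; [23,24] uncovered → point at 24.
Points: 4, 14, 22, 24 (4 total).

24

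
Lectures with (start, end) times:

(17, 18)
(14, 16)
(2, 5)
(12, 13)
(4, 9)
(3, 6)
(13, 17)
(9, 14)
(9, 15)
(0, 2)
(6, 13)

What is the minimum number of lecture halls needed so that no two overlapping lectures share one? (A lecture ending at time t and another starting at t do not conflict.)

4

The answer is the maximum number of intervals overlapping at any instant.
Events (time:±→running): 0:+→1 2:-→0 2:+→1 3:+→2 4:+→3 5:-→2 6:-→1 6:+→2 9:-→1 9:+→2 9:+→3 12:+→4 … peak 4.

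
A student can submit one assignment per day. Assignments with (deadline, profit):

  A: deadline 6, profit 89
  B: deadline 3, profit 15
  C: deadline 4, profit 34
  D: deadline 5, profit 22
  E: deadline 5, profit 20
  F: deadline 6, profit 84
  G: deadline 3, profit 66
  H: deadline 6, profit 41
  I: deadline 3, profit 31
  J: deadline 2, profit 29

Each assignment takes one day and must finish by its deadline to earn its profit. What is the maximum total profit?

345

Take jobs in profit order; each goes to the latest open slot no later than its deadline.
By profit: A(d6,89), F(d6,84), G(d3,66), H(d6,41), C(d4,34), I(d3,31), J(d2,29), D(d5,22), E(d5,20), B(d3,15)
A→slot 6; F→slot 5; G→slot 3; H→slot 4; C→slot 2; I→slot 1; J skipped; D skipped; E skipped; B skipped.
Profit = 31 + 34 + 66 + 41 + 84 + 89 = 345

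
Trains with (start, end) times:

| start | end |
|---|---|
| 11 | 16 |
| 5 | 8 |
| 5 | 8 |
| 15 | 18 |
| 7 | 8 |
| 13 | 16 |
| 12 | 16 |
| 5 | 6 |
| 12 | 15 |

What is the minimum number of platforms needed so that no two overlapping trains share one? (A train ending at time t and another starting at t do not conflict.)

The answer is the maximum number of intervals overlapping at any instant.
Events (time:±→running): 5:+→1 5:+→2 5:+→3 6:-→2 7:+→3 8:-→2 8:-→1 8:-→0 11:+→1 12:+→2 12:+→3 13:+→4 … peak 4.

4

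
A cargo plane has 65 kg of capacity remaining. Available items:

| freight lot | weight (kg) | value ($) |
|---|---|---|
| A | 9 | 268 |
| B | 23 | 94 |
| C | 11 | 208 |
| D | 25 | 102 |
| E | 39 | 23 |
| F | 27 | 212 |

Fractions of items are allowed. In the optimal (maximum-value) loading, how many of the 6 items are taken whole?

Greedy by value/weight ratio, highest first.
Ratios (sorted): A 29.78, C 18.91, F 7.85, B 4.09, D 4.08, E 0.59
take A (9 @ 268); take C (11 @ 208); take F (27 @ 212); take 18/23 of B → 73.57. Capacity used 65/65.
3 item(s) taken whole; one partial (take 18/23 of B).

3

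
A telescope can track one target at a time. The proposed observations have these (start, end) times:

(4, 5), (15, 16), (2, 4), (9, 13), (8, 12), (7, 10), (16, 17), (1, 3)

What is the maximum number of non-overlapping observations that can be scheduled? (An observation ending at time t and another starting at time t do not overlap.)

Sorted by end: (1,3)  (2,4)  (4,5)  (7,10)  (8,12)  (9,13)  (15,16)  (16,17)
take (1,3); take (4,5); take (7,10); skip (9,13); take (15,16); take (16,17).
Selected 5 observations.

5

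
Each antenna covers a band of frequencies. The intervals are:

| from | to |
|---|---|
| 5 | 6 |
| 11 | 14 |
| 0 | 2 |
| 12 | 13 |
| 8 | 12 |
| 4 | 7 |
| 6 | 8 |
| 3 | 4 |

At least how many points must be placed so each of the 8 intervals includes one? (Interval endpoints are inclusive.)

4

Process intervals by earliest right end; each time one isn't hit yet, stab at its right endpoint.
Sorted: [0,2] [3,4] [5,6] [4,7] [6,8] [8,12] [12,13] [11,14]
{[0,2]} hit by 2; {[3,4]} hit by 4; {[5,6],[4,7],[6,8]} hit by 6; {[8,12],[12,13],[11,14]} hit by 12.
Points: 2, 4, 6, 12 (4 total).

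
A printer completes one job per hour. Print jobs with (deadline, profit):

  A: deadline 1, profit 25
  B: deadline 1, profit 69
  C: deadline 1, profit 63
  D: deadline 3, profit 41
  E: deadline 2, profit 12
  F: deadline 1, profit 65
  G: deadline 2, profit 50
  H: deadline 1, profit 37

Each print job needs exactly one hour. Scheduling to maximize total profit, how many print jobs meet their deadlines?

Take jobs in profit order; each goes to the latest open slot no later than its deadline.
By profit: B(d1,69), F(d1,65), C(d1,63), G(d2,50), D(d3,41), H(d1,37), A(d1,25), E(d2,12)
B→slot 1; F skipped; C skipped; G→slot 2; D→slot 3; H skipped; A skipped; E skipped.
3 of 8 scheduled.

3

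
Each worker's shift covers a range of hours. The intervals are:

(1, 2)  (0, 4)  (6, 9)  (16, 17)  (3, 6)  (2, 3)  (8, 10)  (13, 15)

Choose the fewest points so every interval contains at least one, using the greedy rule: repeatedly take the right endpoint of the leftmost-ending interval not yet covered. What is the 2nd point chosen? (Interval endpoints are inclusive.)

6

Process intervals by earliest right end; each time one isn't hit yet, stab at its right endpoint.
By right end: [1,2]  [2,3]  [0,4]  [3,6]  [6,9]  [8,10]  [13,15]  [16,17]
[1,2] uncovered → point at 2; [3,6] uncovered → point at 6; [8,10] uncovered → point at 10; [13,15] uncovered → point at 15; [16,17] uncovered → point at 17.
Points: 2, 6, 10, 15, 17 (5 total).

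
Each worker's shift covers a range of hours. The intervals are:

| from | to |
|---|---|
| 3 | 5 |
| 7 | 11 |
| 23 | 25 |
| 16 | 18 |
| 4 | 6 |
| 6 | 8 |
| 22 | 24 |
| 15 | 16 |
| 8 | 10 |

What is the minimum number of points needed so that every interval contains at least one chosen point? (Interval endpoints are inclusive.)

Process intervals by earliest right end; each time one isn't hit yet, stab at its right endpoint.
By right end: [3,5]  [4,6]  [6,8]  [8,10]  [7,11]  [15,16]  [16,18]  [22,24]  [23,25]
[3,5] uncovered → point at 5; [6,8] uncovered → point at 8; [15,16] uncovered → point at 16; [22,24] uncovered → point at 24.
Points: 5, 8, 16, 24 (4 total).

4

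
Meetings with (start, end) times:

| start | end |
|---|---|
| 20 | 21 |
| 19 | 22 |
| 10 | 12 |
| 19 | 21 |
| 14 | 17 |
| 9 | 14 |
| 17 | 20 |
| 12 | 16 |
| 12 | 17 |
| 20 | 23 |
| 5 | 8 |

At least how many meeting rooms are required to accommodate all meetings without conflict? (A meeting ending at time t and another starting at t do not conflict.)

The answer is the maximum number of intervals overlapping at any instant.
starts: [5, 9, 10, 12, 12, 14, 17, 19, 19, 20, 20]
ends:   [8, 12, 14, 16, 17, 17, 20, 21, 21, 22, 23]
s5→1 e8→0 s9→1 s10→2 e12→1 s12→2 s12→3 e14→2 s14→3 e16→2 e17→1 e17→0 s17→1 s19→2 s19→3 e20→2 s20→3 s20→4  — peak 4.

4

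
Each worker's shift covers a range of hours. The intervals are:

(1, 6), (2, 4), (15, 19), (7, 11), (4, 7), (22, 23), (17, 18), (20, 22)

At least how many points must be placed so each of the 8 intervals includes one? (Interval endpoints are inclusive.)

Process intervals by earliest right end; each time one isn't hit yet, stab at its right endpoint.
Sorted: [2,4] [1,6] [4,7] [7,11] [17,18] [15,19] [20,22] [22,23]
{[2,4],[1,6],[4,7]} hit by 4; {[7,11]} hit by 11; {[17,18],[15,19]} hit by 18; {[20,22],[22,23]} hit by 22.
Points: 4, 11, 18, 22 (4 total).

4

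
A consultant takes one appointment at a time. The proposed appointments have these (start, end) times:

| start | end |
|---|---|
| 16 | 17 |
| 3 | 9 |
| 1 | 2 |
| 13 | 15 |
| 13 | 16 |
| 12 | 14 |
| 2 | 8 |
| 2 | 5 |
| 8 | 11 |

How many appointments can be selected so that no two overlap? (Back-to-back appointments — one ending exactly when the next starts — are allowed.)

Sorted by end: (1,2)  (2,5)  (2,8)  (3,9)  (8,11)  (12,14)  (13,15)  (13,16)  (16,17)
take (1,2); take (2,5); skip (3,9); take (8,11); take (12,14); take (16,17).
Selected 5 appointments.

5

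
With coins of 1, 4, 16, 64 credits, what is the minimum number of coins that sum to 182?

182 = 2×64 + 3×16 + 1×4 + 2×1
Total coins = 2 + 3 + 1 + 2 = 8

8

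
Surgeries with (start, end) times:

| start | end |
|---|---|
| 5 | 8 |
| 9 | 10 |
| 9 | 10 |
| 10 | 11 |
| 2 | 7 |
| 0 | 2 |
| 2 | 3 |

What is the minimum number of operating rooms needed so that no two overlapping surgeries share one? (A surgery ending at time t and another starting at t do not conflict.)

The answer is the maximum number of intervals overlapping at any instant.
starts: [0, 2, 2, 5, 9, 9, 10]
ends:   [2, 3, 7, 8, 10, 10, 11]
s0→1 e2→0 s2→1 s2→2  — peak 2.

2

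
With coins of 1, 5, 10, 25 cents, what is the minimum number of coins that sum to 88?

Use the largest denomination that fits, subtract, and repeat.
88 − 3×25→13 − 1×10→3 − 3×1→0
Total coins = 3 + 1 + 3 = 7

7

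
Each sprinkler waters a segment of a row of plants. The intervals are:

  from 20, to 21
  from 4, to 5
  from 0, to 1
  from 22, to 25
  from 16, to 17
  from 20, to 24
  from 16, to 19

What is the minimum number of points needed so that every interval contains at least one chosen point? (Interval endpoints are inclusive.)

5

Sort by right endpoint; whenever an interval is uncovered, place a point at its right end.
By right end: [0,1]  [4,5]  [16,17]  [16,19]  [20,21]  [20,24]  [22,25]
[0,1] uncovered → point at 1; [4,5] uncovered → point at 5; [16,17] uncovered → point at 17; [20,21] uncovered → point at 21; [22,25] uncovered → point at 25.
Points: 1, 5, 17, 21, 25 (5 total).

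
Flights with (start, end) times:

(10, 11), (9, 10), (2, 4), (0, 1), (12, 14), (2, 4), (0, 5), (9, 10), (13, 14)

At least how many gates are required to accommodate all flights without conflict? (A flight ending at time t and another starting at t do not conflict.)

3

The answer is the maximum number of intervals overlapping at any instant.
starts: [0, 0, 2, 2, 9, 9, 10, 12, 13]
ends:   [1, 4, 4, 5, 10, 10, 11, 14, 14]
s0→1 s0→2 e1→1 s2→2 s2→3  — peak 3.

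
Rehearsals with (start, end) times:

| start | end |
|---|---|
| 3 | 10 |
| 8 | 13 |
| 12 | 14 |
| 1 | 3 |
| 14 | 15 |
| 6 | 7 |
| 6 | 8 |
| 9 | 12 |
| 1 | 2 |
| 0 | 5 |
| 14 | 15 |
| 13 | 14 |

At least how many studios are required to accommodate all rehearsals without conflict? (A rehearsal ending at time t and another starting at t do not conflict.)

The answer is the maximum number of intervals overlapping at any instant.
Events (time:±→running): 0:+→1 1:+→2 1:+→3 … peak 3.

3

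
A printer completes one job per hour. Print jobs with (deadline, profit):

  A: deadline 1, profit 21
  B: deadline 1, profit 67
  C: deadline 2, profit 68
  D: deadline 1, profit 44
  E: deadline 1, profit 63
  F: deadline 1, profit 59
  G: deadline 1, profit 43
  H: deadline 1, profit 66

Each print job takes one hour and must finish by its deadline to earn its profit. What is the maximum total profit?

Take jobs in profit order; each goes to the latest open slot no later than its deadline.
Profit order: C=68 B=67 H=66 E=63 F=59 D=44 G=43 A=21
Assign: C→slot 2, B→slot 1, H skipped, E skipped, F skipped, D skipped, G skipped, A skipped.
Slots: [1:B] [2:C]
Profit = 67 + 68 = 135

135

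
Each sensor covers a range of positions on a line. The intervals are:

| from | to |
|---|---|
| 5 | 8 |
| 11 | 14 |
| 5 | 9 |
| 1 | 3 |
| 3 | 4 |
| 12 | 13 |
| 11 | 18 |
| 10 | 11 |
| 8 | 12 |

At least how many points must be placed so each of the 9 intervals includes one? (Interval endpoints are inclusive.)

Sort by right endpoint; whenever an interval is uncovered, place a point at its right end.
Sorted: [1,3] [3,4] [5,8] [5,9] [10,11] [8,12] [12,13] [11,14] [11,18]
{[1,3],[3,4]} hit by 3; {[5,8],[5,9]} hit by 8; {[10,11],[8,12]} hit by 11; {[12,13],[11,14],[11,18]} hit by 13.
Points: 3, 8, 11, 13 (4 total).

4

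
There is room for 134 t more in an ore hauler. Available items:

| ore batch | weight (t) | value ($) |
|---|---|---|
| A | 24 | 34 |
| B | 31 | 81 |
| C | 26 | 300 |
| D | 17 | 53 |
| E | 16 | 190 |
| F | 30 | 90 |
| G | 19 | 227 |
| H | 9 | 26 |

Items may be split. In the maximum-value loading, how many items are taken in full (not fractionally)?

Greedy by value/weight ratio, highest first.
Order: G (227/19=11.95) > E (190/16=11.88) > C (300/26=11.54) > D (53/17=3.12) > F (90/30=3.00) > H (26/9=2.89) > B (81/31=2.61) > A (34/24=1.42)
Fill: take G (19 @ 227) → take E (16 @ 190) → take C (26 @ 300) → take D (17 @ 53) → take F (30 @ 90) → take H (9 @ 26) → take 17/31 of B → 44.42; 134/134 used.
6 item(s) taken whole; one partial (take 17/31 of B).

6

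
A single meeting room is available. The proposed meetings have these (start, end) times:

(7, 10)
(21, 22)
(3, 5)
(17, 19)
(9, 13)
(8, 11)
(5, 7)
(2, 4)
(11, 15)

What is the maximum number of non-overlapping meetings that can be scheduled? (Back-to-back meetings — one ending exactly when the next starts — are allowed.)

6

Sorted by end: (2,4)  (3,5)  (5,7)  (7,10)  (8,11)  (9,13)  (11,15)  (17,19)  (21,22)
take (2,4); take (5,7); take (7,10); skip (8,11); take (11,15); take (17,19); take (21,22).
Selected 6 meetings.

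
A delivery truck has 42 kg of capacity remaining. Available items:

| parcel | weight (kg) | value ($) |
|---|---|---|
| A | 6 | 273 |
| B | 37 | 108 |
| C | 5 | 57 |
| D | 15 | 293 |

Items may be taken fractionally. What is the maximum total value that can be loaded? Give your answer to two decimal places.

669.70

Ratios (sorted): A 45.50, D 19.53, C 11.40, B 2.92
take A (6 @ 273); take D (15 @ 293); take C (5 @ 57); take 16/37 of B → 46.70. Capacity used 42/42.
Total value = 669.70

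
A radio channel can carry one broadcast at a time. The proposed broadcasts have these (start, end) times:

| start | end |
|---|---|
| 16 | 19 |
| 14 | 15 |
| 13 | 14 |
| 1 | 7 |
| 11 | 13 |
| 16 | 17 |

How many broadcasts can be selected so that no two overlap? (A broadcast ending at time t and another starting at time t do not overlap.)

5

Sorted by end: (1,7)  (11,13)  (13,14)  (14,15)  (16,17)  (16,19)
take (1,7); take (11,13); take (13,14); take (14,15); take (16,17).
Selected 5 broadcasts.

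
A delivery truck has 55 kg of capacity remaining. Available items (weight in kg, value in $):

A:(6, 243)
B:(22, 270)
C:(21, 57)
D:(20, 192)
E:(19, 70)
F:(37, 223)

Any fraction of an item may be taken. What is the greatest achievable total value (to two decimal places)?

Greedy by value/weight ratio, highest first.
Ratios (sorted): A 40.50, B 12.27, D 9.60, F 6.03, E 3.68, C 2.71
take A (6 @ 243); take B (22 @ 270); take D (20 @ 192); take 7/37 of F → 42.19. Capacity used 55/55.
Total value = 747.19

747.19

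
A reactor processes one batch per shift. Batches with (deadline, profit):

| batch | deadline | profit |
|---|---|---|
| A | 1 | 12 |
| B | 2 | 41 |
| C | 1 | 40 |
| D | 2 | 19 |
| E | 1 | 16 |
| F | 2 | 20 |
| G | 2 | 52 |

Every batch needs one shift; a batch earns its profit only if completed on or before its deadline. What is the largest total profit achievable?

93

Sort by profit descending; place each in the latest free slot ≤ its deadline.
Profit order: G=52 B=41 C=40 F=20 D=19 E=16 A=12
Assign: G→slot 2, B→slot 1, C skipped, F skipped, D skipped, E skipped, A skipped.
Slots: [1:B] [2:G]
Profit = 41 + 52 = 93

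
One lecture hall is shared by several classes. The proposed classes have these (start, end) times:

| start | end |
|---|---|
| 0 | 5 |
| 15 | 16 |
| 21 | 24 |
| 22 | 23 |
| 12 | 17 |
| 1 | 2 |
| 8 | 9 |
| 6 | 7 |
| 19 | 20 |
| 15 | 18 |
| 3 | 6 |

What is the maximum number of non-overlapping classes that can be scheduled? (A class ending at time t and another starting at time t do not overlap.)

Sorted by end: (1,2)  (0,5)  (3,6)  (6,7)  (8,9)  (15,16)  (12,17)  (15,18)  (19,20)  (22,23)  (21,24)
take (1,2); skip (0,5); take (3,6); take (6,7); take (8,9); take (15,16); skip (12,17); take (19,20); take (22,23); skip (21,24).
Selected 7 classes.

7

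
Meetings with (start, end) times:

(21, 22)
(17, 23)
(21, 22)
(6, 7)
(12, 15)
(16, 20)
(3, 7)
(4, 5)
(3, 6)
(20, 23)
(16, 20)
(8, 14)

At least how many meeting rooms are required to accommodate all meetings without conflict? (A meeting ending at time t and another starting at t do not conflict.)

4

The answer is the maximum number of intervals overlapping at any instant.
starts: [3, 3, 4, 6, 8, 12, 16, 16, 17, 20, 21, 21]
ends:   [5, 6, 7, 7, 14, 15, 20, 20, 22, 22, 23, 23]
s3→1 s3→2 s4→3 e5→2 e6→1 s6→2 e7→1 e7→0 s8→1 s12→2 e14→1 e15→0 s16→1 s16→2 s17→3 e20→2 e20→1 s20→2 s21→3 s21→4  — peak 4.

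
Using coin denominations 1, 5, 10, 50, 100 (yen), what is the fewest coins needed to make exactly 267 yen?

7

267 = 2×100 + 1×50 + 1×10 + 1×5 + 2×1
Total coins = 2 + 1 + 1 + 1 + 2 = 7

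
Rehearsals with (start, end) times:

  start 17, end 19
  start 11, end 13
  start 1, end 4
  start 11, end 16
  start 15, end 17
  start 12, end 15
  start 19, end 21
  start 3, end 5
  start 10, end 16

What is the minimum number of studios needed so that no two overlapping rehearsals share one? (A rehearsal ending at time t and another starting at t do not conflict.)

4

Events (time:±→running): 1:+→1 3:+→2 4:-→1 5:-→0 10:+→1 11:+→2 11:+→3 12:+→4 … peak 4.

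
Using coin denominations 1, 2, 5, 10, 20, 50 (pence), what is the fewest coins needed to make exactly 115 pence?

Use the largest denomination that fits, subtract, and repeat.
115 − 2×50→15 − 1×10→5 − 1×5→0
Total coins = 2 + 1 + 1 = 4

4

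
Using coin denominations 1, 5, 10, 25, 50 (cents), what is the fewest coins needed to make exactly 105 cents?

3

105 = 2×50 + 1×5
Total coins = 2 + 1 = 3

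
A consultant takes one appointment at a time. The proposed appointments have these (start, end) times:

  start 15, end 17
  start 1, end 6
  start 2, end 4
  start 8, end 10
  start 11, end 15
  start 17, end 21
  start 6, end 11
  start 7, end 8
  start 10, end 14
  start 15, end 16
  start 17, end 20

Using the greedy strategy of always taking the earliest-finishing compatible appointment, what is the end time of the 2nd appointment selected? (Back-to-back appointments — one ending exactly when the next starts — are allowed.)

8

Order by finish time; keep every interval that doesn't clash with the previous kept one.
By end time: (2,4), (1,6), (7,8), (8,10), (6,11), (10,14), (11,15), (15,16), (15,17), (17,20), (17,21).
Pick (2,4); next start ≥ 4 → (7,8); next start ≥ 8 → (8,10); next start ≥ 10 → (10,14); next start ≥ 14 → (15,16); next start ≥ 16 → (17,20).
Selected: (2,4) (7,8) (8,10) (10,14) (15,16) (17,20)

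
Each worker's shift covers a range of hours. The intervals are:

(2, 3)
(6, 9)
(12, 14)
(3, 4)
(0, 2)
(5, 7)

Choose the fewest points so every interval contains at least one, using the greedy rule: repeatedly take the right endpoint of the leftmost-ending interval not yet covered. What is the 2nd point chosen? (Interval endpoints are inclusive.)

Process intervals by earliest right end; each time one isn't hit yet, stab at its right endpoint.
By right end: [0,2]  [2,3]  [3,4]  [5,7]  [6,9]  [12,14]
[0,2] uncovered → point at 2; [3,4] uncovered → point at 4; [5,7] uncovered → point at 7; [12,14] uncovered → point at 14.
Points: 2, 4, 7, 14 (4 total).

4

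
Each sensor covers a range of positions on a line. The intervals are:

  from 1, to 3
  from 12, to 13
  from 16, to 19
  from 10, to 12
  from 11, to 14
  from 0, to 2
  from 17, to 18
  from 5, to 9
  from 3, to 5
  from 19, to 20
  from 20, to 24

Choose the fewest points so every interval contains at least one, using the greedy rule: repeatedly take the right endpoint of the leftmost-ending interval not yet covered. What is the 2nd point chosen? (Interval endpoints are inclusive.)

5

By right end: [0,2]  [1,3]  [3,5]  [5,9]  [10,12]  [12,13]  [11,14]  [17,18]  [16,19]  [19,20]  [20,24]
[0,2] uncovered → point at 2; [3,5] uncovered → point at 5; [10,12] uncovered → point at 12; [17,18] uncovered → point at 18; [19,20] uncovered → point at 20.
Points: 2, 5, 12, 18, 20 (5 total).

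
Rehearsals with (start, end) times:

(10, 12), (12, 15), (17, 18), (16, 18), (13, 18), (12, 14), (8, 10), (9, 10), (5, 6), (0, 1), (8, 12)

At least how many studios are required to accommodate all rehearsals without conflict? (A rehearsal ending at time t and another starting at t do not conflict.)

starts: [0, 5, 8, 8, 9, 10, 12, 12, 13, 16, 17]
ends:   [1, 6, 10, 10, 12, 12, 14, 15, 18, 18, 18]
s0→1 e1→0 s5→1 e6→0 s8→1 s8→2 s9→3  — peak 3.

3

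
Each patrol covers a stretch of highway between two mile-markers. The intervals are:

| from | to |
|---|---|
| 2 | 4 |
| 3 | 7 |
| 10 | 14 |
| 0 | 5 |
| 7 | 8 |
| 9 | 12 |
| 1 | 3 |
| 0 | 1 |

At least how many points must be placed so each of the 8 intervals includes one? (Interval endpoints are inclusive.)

Sorted: [0,1] [1,3] [2,4] [0,5] [3,7] [7,8] [9,12] [10,14]
{[0,1],[1,3]} hit by 1; {[2,4],[0,5],[3,7]} hit by 4; {[7,8]} hit by 8; {[9,12],[10,14]} hit by 12.
Points: 1, 4, 8, 12 (4 total).

4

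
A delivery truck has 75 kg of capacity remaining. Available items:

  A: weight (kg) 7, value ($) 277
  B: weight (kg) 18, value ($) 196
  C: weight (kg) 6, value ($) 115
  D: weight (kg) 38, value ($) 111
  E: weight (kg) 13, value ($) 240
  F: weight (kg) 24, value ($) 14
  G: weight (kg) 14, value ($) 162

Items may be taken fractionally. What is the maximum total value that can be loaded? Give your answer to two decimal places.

1039.66

Greedy by value/weight ratio, highest first.
Ratios (sorted): A 39.57, C 19.17, E 18.46, G 11.57, B 10.89, D 2.92, F 0.58
take A (7 @ 277); take C (6 @ 115); take E (13 @ 240); take G (14 @ 162); take B (18 @ 196); take 17/38 of D → 49.66. Capacity used 75/75.
Total value = 1039.66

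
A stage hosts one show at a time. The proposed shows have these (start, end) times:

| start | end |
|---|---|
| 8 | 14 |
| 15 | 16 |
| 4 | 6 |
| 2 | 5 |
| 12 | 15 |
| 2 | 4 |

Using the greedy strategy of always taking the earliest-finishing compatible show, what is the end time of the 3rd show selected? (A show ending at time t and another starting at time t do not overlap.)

By end time: (2,4), (2,5), (4,6), (8,14), (12,15), (15,16).
Pick (2,4); next start ≥ 4 → (4,6); next start ≥ 6 → (8,14); next start ≥ 14 → (15,16).
Selected: (2,4) (4,6) (8,14) (15,16)

14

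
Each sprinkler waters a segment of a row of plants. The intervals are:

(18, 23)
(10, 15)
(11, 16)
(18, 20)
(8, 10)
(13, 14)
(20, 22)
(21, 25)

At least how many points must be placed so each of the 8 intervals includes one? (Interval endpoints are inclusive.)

4

By right end: [8,10]  [13,14]  [10,15]  [11,16]  [18,20]  [20,22]  [18,23]  [21,25]
[8,10] uncovered → point at 10; [13,14] uncovered → point at 14; [18,20] uncovered → point at 20; [21,25] uncovered → point at 25.
Points: 10, 14, 20, 25 (4 total).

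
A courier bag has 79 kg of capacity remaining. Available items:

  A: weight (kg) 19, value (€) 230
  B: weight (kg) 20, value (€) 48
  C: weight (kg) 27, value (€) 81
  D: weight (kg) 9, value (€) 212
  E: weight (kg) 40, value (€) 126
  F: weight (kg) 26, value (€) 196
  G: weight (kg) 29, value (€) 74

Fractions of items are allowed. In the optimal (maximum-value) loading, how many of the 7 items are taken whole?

3

Order: D (212/9=23.56) > A (230/19=12.11) > F (196/26=7.54) > E (126/40=3.15) > C (81/27=3.00) > G (74/29=2.55) > B (48/20=2.40)
Fill: take D (9 @ 212) → take A (19 @ 230) → take F (26 @ 196) → take 25/40 of E → 78.75; 79/79 used.
3 item(s) taken whole; one partial (take 25/40 of E).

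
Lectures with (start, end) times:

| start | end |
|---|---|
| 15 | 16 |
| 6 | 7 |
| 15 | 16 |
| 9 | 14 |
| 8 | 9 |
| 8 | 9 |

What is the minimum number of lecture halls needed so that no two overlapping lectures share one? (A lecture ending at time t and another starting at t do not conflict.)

2

Events (time:±→running): 6:+→1 7:-→0 8:+→1 8:+→2 … peak 2.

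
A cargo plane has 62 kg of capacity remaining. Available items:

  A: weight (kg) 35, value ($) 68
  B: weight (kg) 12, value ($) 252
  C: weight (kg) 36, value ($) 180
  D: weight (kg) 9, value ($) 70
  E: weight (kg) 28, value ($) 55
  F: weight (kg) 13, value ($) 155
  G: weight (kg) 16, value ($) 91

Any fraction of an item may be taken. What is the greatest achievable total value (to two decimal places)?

Order: B (252/12=21.00) > F (155/13=11.92) > D (70/9=7.78) > G (91/16=5.69) > C (180/36=5.00) > E (55/28=1.96) > A (68/35=1.94)
Fill: take B (12 @ 252) → take F (13 @ 155) → take D (9 @ 70) → take G (16 @ 91) → take 12/36 of C → 60.00; 62/62 used.
Total value = 628.00

628.00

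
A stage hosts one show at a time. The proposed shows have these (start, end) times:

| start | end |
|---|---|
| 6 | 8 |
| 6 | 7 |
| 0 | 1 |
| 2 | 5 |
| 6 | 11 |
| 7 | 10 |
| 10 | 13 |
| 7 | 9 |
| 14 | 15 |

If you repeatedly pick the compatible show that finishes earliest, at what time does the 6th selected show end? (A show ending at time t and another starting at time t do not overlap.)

15

Order by finish time; keep every interval that doesn't clash with the previous kept one.
By end time: (0,1), (2,5), (6,7), (6,8), (7,9), (7,10), (6,11), (10,13), (14,15).
Pick (0,1); next start ≥ 1 → (2,5); next start ≥ 5 → (6,7); next start ≥ 7 → (7,9); next start ≥ 9 → (10,13); next start ≥ 13 → (14,15).
Selected: (0,1) (2,5) (6,7) (7,9) (10,13) (14,15)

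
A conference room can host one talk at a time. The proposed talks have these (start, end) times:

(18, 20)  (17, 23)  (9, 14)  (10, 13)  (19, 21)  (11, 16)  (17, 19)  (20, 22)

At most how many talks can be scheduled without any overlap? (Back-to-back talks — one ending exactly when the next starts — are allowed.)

Greedy by earliest finish: after sorting by end time, pick each interval compatible with the last pick.
By end time: (10,13), (9,14), (11,16), (17,19), (18,20), (19,21), (20,22), (17,23).
Pick (10,13); next start ≥ 13 → (17,19); next start ≥ 19 → (19,21).
Selected 3 talks.

3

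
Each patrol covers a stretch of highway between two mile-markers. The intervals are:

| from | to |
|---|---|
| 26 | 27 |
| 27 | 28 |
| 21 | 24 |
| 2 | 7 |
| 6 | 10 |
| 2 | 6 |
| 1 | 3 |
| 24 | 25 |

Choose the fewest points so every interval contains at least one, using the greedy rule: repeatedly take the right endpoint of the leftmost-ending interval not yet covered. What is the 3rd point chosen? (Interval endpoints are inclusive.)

Sorted: [1,3] [2,6] [2,7] [6,10] [21,24] [24,25] [26,27] [27,28]
{[1,3],[2,6],[2,7]} hit by 3; {[6,10]} hit by 10; {[21,24],[24,25]} hit by 24; {[26,27],[27,28]} hit by 27.
Points: 3, 10, 24, 27 (4 total).

24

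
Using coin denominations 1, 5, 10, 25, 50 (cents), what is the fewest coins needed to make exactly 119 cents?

Greedy: take as many of the largest coin as possible, then repeat with the remainder.
119 − 2×50→19 − 1×10→9 − 1×5→4 − 4×1→0
Total coins = 2 + 1 + 1 + 4 = 8

8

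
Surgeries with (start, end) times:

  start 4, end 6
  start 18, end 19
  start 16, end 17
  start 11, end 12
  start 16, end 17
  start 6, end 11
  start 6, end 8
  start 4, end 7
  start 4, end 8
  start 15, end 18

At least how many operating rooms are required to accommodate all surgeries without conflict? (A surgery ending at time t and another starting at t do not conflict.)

The answer is the maximum number of intervals overlapping at any instant.
Events (time:±→running): 4:+→1 4:+→2 4:+→3 6:-→2 6:+→3 6:+→4 … peak 4.

4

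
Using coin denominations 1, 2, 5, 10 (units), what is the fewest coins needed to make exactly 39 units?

6

39 − 3×10→9 − 1×5→4 − 2×2→0
Total coins = 3 + 1 + 2 = 6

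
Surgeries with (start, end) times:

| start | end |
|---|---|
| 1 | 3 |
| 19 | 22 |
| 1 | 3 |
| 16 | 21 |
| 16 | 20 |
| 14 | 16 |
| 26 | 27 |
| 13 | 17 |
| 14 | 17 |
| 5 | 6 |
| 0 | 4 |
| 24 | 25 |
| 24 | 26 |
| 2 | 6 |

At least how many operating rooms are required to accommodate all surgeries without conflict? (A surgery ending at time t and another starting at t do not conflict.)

Count concurrent intervals with a sweep; the peak is the room count.
starts: [0, 1, 1, 2, 5, 13, 14, 14, 16, 16, 19, 24, 24, 26]
ends:   [3, 3, 4, 6, 6, 16, 17, 17, 20, 21, 22, 25, 26, 27]
s0→1 s1→2 s1→3 s2→4  — peak 4.

4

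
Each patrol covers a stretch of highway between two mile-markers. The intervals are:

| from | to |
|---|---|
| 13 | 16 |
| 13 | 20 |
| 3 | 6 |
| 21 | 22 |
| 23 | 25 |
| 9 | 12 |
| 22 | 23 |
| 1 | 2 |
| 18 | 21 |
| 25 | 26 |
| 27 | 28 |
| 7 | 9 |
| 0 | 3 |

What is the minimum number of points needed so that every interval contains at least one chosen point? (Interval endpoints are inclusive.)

Process intervals by earliest right end; each time one isn't hit yet, stab at its right endpoint.
By right end: [1,2]  [0,3]  [3,6]  [7,9]  [9,12]  [13,16]  [13,20]  [18,21]  [21,22]  [22,23]  [23,25]  [25,26]  [27,28]
[1,2] uncovered → point at 2; [3,6] uncovered → point at 6; [7,9] uncovered → point at 9; [13,16] uncovered → point at 16; [18,21] uncovered → point at 21; [22,23] uncovered → point at 23; [25,26] uncovered → point at 26; [27,28] uncovered → point at 28.
Points: 2, 6, 9, 16, 21, 23, 26, 28 (8 total).

8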